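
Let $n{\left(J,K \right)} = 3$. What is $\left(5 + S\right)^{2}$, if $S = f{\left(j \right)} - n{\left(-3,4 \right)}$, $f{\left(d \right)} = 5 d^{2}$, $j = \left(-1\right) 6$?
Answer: $33124$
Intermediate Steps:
$j = -6$
$S = 177$ ($S = 5 \left(-6\right)^{2} - 3 = 5 \cdot 36 - 3 = 180 - 3 = 177$)
$\left(5 + S\right)^{2} = \left(5 + 177\right)^{2} = 182^{2} = 33124$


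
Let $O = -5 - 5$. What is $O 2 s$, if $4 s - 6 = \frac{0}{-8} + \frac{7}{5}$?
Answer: $-37$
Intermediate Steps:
$s = \frac{37}{20}$ ($s = \frac{3}{2} + \frac{\frac{0}{-8} + \frac{7}{5}}{4} = \frac{3}{2} + \frac{0 \left(- \frac{1}{8}\right) + 7 \cdot \frac{1}{5}}{4} = \frac{3}{2} + \frac{0 + \frac{7}{5}}{4} = \frac{3}{2} + \frac{1}{4} \cdot \frac{7}{5} = \frac{3}{2} + \frac{7}{20} = \frac{37}{20} \approx 1.85$)
$O = -10$
$O 2 s = \left(-10\right) 2 \cdot \frac{37}{20} = \left(-20\right) \frac{37}{20} = -37$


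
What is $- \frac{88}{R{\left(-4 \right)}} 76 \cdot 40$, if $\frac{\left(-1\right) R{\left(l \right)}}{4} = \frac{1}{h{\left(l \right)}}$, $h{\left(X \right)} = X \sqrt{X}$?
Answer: $- 535040 i \approx - 5.3504 \cdot 10^{5} i$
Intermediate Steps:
$h{\left(X \right)} = X^{\frac{3}{2}}$
$R{\left(l \right)} = - \frac{4}{l^{\frac{3}{2}}}$
$- \frac{88}{R{\left(-4 \right)}} 76 \cdot 40 = - \frac{88}{\left(-4\right) \frac{1}{\left(-8\right) i}} 76 \cdot 40 = - \frac{88}{\left(-4\right) \frac{i}{8}} \cdot 76 \cdot 40 = - \frac{88}{\left(- \frac{1}{2}\right) i} 76 \cdot 40 = - 88 \cdot 2 i 76 \cdot 40 = - 176 i 76 \cdot 40 = - 13376 i 40 = - 535040 i$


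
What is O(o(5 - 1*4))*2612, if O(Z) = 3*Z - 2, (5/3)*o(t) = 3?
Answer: 44404/5 ≈ 8880.8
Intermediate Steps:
o(t) = 9/5 (o(t) = (3/5)*3 = 9/5)
O(Z) = -2 + 3*Z
O(o(5 - 1*4))*2612 = (-2 + 3*(9/5))*2612 = (-2 + 27/5)*2612 = (17/5)*2612 = 44404/5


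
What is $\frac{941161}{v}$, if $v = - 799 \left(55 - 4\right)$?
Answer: $- \frac{941161}{40749} \approx -23.097$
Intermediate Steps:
$v = -40749$ ($v = \left(-799\right) 51 = -40749$)
$\frac{941161}{v} = \frac{941161}{-40749} = 941161 \left(- \frac{1}{40749}\right) = - \frac{941161}{40749}$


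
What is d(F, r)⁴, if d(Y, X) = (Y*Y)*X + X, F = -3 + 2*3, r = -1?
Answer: 10000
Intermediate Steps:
F = 3 (F = -3 + 6 = 3)
d(Y, X) = X + X*Y² (d(Y, X) = Y²*X + X = X*Y² + X = X + X*Y²)
d(F, r)⁴ = (-(1 + 3²))⁴ = (-(1 + 9))⁴ = (-1*10)⁴ = (-10)⁴ = 10000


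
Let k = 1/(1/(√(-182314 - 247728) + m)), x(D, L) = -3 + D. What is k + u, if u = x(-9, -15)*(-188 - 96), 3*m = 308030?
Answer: 318254/3 + I*√430042 ≈ 1.0608e+5 + 655.78*I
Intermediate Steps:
m = 308030/3 (m = (⅓)*308030 = 308030/3 ≈ 1.0268e+5)
u = 3408 (u = (-3 - 9)*(-188 - 96) = -12*(-284) = 3408)
k = 308030/3 + I*√430042 (k = 1/(1/(√(-182314 - 247728) + 308030/3)) = 1/(1/(√(-430042) + 308030/3)) = 1/(1/(I*√430042 + 308030/3)) = 1/(1/(308030/3 + I*√430042)) = 308030/3 + I*√430042 ≈ 1.0268e+5 + 655.78*I)
k + u = (308030/3 + I*√430042) + 3408 = 318254/3 + I*√430042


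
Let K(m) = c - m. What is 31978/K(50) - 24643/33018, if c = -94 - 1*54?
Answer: -176788153/1089594 ≈ -162.25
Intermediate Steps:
c = -148 (c = -94 - 54 = -148)
K(m) = -148 - m
31978/K(50) - 24643/33018 = 31978/(-148 - 1*50) - 24643/33018 = 31978/(-148 - 50) - 24643*1/33018 = 31978/(-198) - 24643/33018 = 31978*(-1/198) - 24643/33018 = -15989/99 - 24643/33018 = -176788153/1089594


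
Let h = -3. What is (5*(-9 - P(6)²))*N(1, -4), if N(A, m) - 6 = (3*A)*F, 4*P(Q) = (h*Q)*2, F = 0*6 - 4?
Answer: 2700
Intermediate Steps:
F = -4 (F = 0 - 4 = -4)
P(Q) = -3*Q/2 (P(Q) = (-3*Q*2)/4 = (-6*Q)/4 = -3*Q/2)
N(A, m) = 6 - 12*A (N(A, m) = 6 + (3*A)*(-4) = 6 - 12*A)
(5*(-9 - P(6)²))*N(1, -4) = (5*(-9 - (-3/2*6)²))*(6 - 12*1) = (5*(-9 - 1*(-9)²))*(6 - 12) = (5*(-9 - 1*81))*(-6) = (5*(-9 - 81))*(-6) = (5*(-90))*(-6) = -450*(-6) = 2700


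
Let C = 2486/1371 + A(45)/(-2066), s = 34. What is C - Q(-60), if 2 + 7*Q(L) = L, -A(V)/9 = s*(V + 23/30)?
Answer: 1729844051/99137010 ≈ 17.449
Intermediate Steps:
A(V) = -1173/5 - 306*V (A(V) = -306*(V + 23/30) = -306*(23/30 + V) = -9*(391/15 + 34*V) = -1173/5 - 306*V)
Q(L) = -2/7 + L/7
C = 121681913/14162430 (C = 2486/1371 + (-1173/5 - 306*45)/(-2066) = 2486*(1/1371) + (-1173/5 - 13770)*(-1/2066) = 2486/1371 - 70023/5*(-1/2066) = 2486/1371 + 70023/10330 = 121681913/14162430 ≈ 8.5919)
C - Q(-60) = 121681913/14162430 - (-2/7 + (1/7)*(-60)) = 121681913/14162430 - (-2/7 - 60/7) = 121681913/14162430 - 1*(-62/7) = 121681913/14162430 + 62/7 = 1729844051/99137010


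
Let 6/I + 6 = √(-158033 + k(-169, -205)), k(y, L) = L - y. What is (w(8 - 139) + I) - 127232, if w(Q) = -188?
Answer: -20145739136/158105 - 6*I*√158069/158105 ≈ -1.2742e+5 - 0.015088*I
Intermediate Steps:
I = 6/(-6 + I*√158069) (I = 6/(-6 + √(-158033 + (-205 - 1*(-169)))) = 6/(-6 + √(-158033 + (-205 + 169))) = 6/(-6 + √(-158033 - 36)) = 6/(-6 + √(-158069)) = 6/(-6 + I*√158069) ≈ -0.0002277 - 0.015088*I)
(w(8 - 139) + I) - 127232 = (-188 + (-36/158105 - 6*I*√158069/158105)) - 127232 = (-29723776/158105 - 6*I*√158069/158105) - 127232 = -20145739136/158105 - 6*I*√158069/158105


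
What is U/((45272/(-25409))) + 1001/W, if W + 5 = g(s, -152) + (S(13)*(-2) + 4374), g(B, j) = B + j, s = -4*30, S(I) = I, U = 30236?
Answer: -781891925483/46075578 ≈ -16970.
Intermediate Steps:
s = -120
W = 4071 (W = -5 + ((-120 - 152) + (13*(-2) + 4374)) = -5 + (-272 + (-26 + 4374)) = -5 + (-272 + 4348) = -5 + 4076 = 4071)
U/((45272/(-25409))) + 1001/W = 30236/((45272/(-25409))) + 1001/4071 = 30236/((45272*(-1/25409))) + 1001*(1/4071) = 30236/(-45272/25409) + 1001/4071 = 30236*(-25409/45272) + 1001/4071 = -192066631/11318 + 1001/4071 = -781891925483/46075578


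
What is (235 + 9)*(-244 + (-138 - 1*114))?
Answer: -121024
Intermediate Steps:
(235 + 9)*(-244 + (-138 - 1*114)) = 244*(-244 + (-138 - 114)) = 244*(-244 - 252) = 244*(-496) = -121024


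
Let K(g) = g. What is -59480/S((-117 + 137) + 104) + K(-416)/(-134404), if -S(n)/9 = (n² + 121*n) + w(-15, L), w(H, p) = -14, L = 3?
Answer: 1013505028/4591475847 ≈ 0.22074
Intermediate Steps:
S(n) = 126 - 1089*n - 9*n² (S(n) = -9*((n² + 121*n) - 14) = -9*(-14 + n² + 121*n) = 126 - 1089*n - 9*n²)
-59480/S((-117 + 137) + 104) + K(-416)/(-134404) = -59480/(126 - 1089*((-117 + 137) + 104) - 9*((-117 + 137) + 104)²) - 416/(-134404) = -59480/(126 - 1089*(20 + 104) - 9*(20 + 104)²) - 416*(-1/134404) = -59480/(126 - 1089*124 - 9*124²) + 104/33601 = -59480/(126 - 135036 - 9*15376) + 104/33601 = -59480/(126 - 135036 - 138384) + 104/33601 = -59480/(-273294) + 104/33601 = -59480*(-1/273294) + 104/33601 = 29740/136647 + 104/33601 = 1013505028/4591475847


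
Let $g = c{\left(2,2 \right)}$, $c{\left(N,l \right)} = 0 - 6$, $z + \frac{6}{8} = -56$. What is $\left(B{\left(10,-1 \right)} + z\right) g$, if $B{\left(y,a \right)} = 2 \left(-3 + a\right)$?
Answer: $\frac{777}{2} \approx 388.5$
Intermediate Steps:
$z = - \frac{227}{4}$ ($z = - \frac{3}{4} - 56 = - \frac{227}{4} \approx -56.75$)
$c{\left(N,l \right)} = -6$
$g = -6$
$B{\left(y,a \right)} = -6 + 2 a$
$\left(B{\left(10,-1 \right)} + z\right) g = \left(\left(-6 + 2 \left(-1\right)\right) - \frac{227}{4}\right) \left(-6\right) = \left(\left(-6 - 2\right) - \frac{227}{4}\right) \left(-6\right) = \left(-8 - \frac{227}{4}\right) \left(-6\right) = \left(- \frac{259}{4}\right) \left(-6\right) = \frac{777}{2}$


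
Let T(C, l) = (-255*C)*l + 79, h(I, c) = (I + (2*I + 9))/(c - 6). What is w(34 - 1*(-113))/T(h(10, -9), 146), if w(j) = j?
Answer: 147/96877 ≈ 0.0015174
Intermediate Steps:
h(I, c) = (9 + 3*I)/(-6 + c) (h(I, c) = (I + (9 + 2*I))/(-6 + c) = (9 + 3*I)/(-6 + c))
T(C, l) = 79 - 255*C*l (T(C, l) = -255*C*l + 79 = 79 - 255*C*l)
w(34 - 1*(-113))/T(h(10, -9), 146) = (34 - 1*(-113))/(79 - 255*3*(3 + 10)/(-6 - 9)*146) = (34 + 113)/(79 - 255*3*13/(-15)*146) = 147/(79 - 255*3*(-1/15)*13*146) = 147/(79 - 255*(-13/5)*146) = 147/(79 + 96798) = 147/96877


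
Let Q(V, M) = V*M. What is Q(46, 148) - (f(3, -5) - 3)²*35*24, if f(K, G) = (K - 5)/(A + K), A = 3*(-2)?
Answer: 6704/3 ≈ 2234.7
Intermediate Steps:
A = -6
f(K, G) = (-5 + K)/(-6 + K) (f(K, G) = (K - 5)/(-6 + K) = (-5 + K)/(-6 + K))
Q(V, M) = M*V
Q(46, 148) - (f(3, -5) - 3)²*35*24 = 148*46 - ((-5 + 3)/(-6 + 3) - 3)²*35*24 = 6808 - (-2/(-3) - 3)²*35*24 = 6808 - (-⅓*(-2) - 3)²*35*24 = 6808 - (⅔ - 3)²*35*24 = 6808 - (-7/3)²*35*24 = 6808 - (49/9)*35*24 = 6808 - 1715*24/9 = 6808 - 1*13720/3 = 6808 - 13720/3 = 6704/3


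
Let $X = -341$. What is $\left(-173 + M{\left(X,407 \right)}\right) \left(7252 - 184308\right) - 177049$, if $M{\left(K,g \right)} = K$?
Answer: $90829735$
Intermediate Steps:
$\left(-173 + M{\left(X,407 \right)}\right) \left(7252 - 184308\right) - 177049 = \left(-173 - 341\right) \left(7252 - 184308\right) - 177049 = \left(-514\right) \left(-177056\right) - 177049 = 91006784 - 177049 = 90829735$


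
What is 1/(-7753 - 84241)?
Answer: -1/91994 ≈ -1.0870e-5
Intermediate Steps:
1/(-7753 - 84241) = 1/(-91994) = -1/91994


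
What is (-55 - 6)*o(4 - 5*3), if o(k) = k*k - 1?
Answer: -7320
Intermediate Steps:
o(k) = -1 + k² (o(k) = k² - 1 = -1 + k²)
(-55 - 6)*o(4 - 5*3) = (-55 - 6)*(-1 + (4 - 5*3)²) = -61*(-1 + (4 - 15)²) = -61*(-1 + (-11)²) = -61*(-1 + 121) = -61*120 = -7320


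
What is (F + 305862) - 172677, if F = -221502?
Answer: -88317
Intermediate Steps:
(F + 305862) - 172677 = (-221502 + 305862) - 172677 = 84360 - 172677 = -88317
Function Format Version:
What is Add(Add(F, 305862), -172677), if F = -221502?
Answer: -88317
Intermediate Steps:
Add(Add(F, 305862), -172677) = Add(Add(-221502, 305862), -172677) = Add(84360, -172677) = -88317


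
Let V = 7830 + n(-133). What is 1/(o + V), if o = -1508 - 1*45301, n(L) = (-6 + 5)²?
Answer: -1/38978 ≈ -2.5655e-5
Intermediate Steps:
n(L) = 1 (n(L) = (-1)² = 1)
o = -46809 (o = -1508 - 45301 = -46809)
V = 7831 (V = 7830 + 1 = 7831)
1/(o + V) = 1/(-46809 + 7831) = 1/(-38978) = -1/38978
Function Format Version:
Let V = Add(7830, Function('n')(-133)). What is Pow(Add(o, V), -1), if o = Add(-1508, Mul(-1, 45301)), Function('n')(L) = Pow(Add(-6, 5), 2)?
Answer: Rational(-1, 38978) ≈ -2.5655e-5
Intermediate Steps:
Function('n')(L) = 1 (Function('n')(L) = Pow(-1, 2) = 1)
o = -46809 (o = Add(-1508, -45301) = -46809)
V = 7831 (V = Add(7830, 1) = 7831)
Pow(Add(o, V), -1) = Pow(Add(-46809, 7831), -1) = Pow(-38978, -1) = Rational(-1, 38978)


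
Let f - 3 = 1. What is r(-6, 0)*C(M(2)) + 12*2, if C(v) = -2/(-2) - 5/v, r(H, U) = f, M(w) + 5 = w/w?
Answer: 33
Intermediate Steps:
M(w) = -4 (M(w) = -5 + w/w = -5 + 1 = -4)
f = 4 (f = 3 + 1 = 4)
r(H, U) = 4
C(v) = 1 - 5/v (C(v) = -2*(-½) - 5/v = 1 - 5/v)
r(-6, 0)*C(M(2)) + 12*2 = 4*((-5 - 4)/(-4)) + 12*2 = 4*(-¼*(-9)) + 24 = 4*(9/4) + 24 = 9 + 24 = 33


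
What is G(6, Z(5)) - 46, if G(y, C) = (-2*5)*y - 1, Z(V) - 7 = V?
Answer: -107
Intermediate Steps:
Z(V) = 7 + V
G(y, C) = -1 - 10*y (G(y, C) = -10*y - 1 = -1 - 10*y)
G(6, Z(5)) - 46 = (-1 - 10*6) - 46 = (-1 - 60) - 46 = -61 - 46 = -107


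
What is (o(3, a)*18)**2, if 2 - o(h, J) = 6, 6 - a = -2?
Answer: 5184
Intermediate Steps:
a = 8 (a = 6 - 1*(-2) = 6 + 2 = 8)
o(h, J) = -4 (o(h, J) = 2 - 1*6 = 2 - 6 = -4)
(o(3, a)*18)**2 = (-4*18)**2 = (-72)**2 = 5184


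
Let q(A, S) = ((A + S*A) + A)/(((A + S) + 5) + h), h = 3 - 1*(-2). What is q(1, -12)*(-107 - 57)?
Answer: -1640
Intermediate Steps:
h = 5 (h = 3 + 2 = 5)
q(A, S) = (2*A + A*S)/(10 + A + S) (q(A, S) = ((A + S*A) + A)/(((A + S) + 5) + 5) = ((A + A*S) + A)/((5 + A + S) + 5) = (2*A + A*S)/(10 + A + S))
q(1, -12)*(-107 - 57) = (1*(2 - 12)/(10 + 1 - 12))*(-107 - 57) = (1*(-10)/(-1))*(-164) = (1*(-1)*(-10))*(-164) = 10*(-164) = -1640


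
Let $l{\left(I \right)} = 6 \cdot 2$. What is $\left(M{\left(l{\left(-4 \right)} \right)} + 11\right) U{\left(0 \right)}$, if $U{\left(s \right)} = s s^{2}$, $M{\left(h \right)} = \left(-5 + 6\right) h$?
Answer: $0$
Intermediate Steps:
$l{\left(I \right)} = 12$
$M{\left(h \right)} = h$ ($M{\left(h \right)} = 1 h = h$)
$U{\left(s \right)} = s^{3}$
$\left(M{\left(l{\left(-4 \right)} \right)} + 11\right) U{\left(0 \right)} = \left(12 + 11\right) 0^{3} = 23 \cdot 0 = 0$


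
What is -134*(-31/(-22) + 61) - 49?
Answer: -92530/11 ≈ -8411.8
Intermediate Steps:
-134*(-31/(-22) + 61) - 49 = -134*(-31*(-1/22) + 61) - 49 = -134*(31/22 + 61) - 49 = -134*1373/22 - 49 = -91991/11 - 49 = -92530/11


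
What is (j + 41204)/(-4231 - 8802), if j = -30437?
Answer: -10767/13033 ≈ -0.82613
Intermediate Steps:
(j + 41204)/(-4231 - 8802) = (-30437 + 41204)/(-4231 - 8802) = 10767/(-13033) = 10767*(-1/13033) = -10767/13033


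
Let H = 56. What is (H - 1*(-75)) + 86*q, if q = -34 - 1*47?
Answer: -6835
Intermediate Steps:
q = -81 (q = -34 - 47 = -81)
(H - 1*(-75)) + 86*q = (56 - 1*(-75)) + 86*(-81) = (56 + 75) - 6966 = 131 - 6966 = -6835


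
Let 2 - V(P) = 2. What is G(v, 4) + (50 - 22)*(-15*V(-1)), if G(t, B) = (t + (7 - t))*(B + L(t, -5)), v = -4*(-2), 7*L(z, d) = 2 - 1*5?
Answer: 25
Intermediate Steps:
L(z, d) = -3/7 (L(z, d) = (2 - 1*5)/7 = (2 - 5)/7 = (1/7)*(-3) = -3/7)
v = 8
V(P) = 0 (V(P) = 2 - 1*2 = 2 - 2 = 0)
G(t, B) = -3 + 7*B (G(t, B) = (t + (7 - t))*(B - 3/7) = 7*(-3/7 + B) = -3 + 7*B)
G(v, 4) + (50 - 22)*(-15*V(-1)) = (-3 + 7*4) + (50 - 22)*(-15*0) = (-3 + 28) + 28*0 = 25 + 0 = 25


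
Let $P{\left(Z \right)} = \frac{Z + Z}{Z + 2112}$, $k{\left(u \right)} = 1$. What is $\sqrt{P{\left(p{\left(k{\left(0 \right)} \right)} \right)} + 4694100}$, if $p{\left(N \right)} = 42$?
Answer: $\frac{\sqrt{604980307126}}{359} \approx 2166.6$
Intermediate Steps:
$P{\left(Z \right)} = \frac{2 Z}{2112 + Z}$
$\sqrt{P{\left(p{\left(k{\left(0 \right)} \right)} \right)} + 4694100} = \sqrt{2 \cdot 42 \frac{1}{2112 + 42} + 4694100} = \sqrt{2 \cdot 42 \cdot \frac{1}{2154} + 4694100} = \sqrt{\frac{14}{359} + 4694100} = \sqrt{\frac{1685181914}{359}} = \frac{\sqrt{604980307126}}{359}$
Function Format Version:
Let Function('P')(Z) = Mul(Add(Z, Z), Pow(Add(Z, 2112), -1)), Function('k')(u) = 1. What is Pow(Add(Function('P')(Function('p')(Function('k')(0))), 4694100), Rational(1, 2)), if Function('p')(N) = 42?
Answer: Mul(Rational(1, 359), Pow(604980307126, Rational(1, 2))) ≈ 2166.6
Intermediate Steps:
Function('P')(Z) = Mul(2, Z, Pow(Add(2112, Z), -1)) (Function('P')(Z) = Mul(Mul(2, Z), Pow(Add(2112, Z), -1)) = Mul(2, Z, Pow(Add(2112, Z), -1)))
Pow(Add(Function('P')(Function('p')(Function('k')(0))), 4694100), Rational(1, 2)) = Pow(Add(Mul(2, 42, Pow(Add(2112, 42), -1)), 4694100), Rational(1, 2)) = Pow(Add(Mul(2, 42, Pow(2154, -1)), 4694100), Rational(1, 2)) = Pow(Add(Mul(2, 42, Rational(1, 2154)), 4694100), Rational(1, 2)) = Pow(Add(Rational(14, 359), 4694100), Rational(1, 2)) = Pow(Rational(1685181914, 359), Rational(1, 2)) = Mul(Rational(1, 359), Pow(604980307126, Rational(1, 2)))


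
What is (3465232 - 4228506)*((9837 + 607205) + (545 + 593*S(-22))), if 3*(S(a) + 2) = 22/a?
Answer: -1410995949140/3 ≈ -4.7033e+11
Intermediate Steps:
S(a) = -2 + 22/(3*a) (S(a) = -2 + (22/a)/3 = -2 + 22/(3*a))
(3465232 - 4228506)*((9837 + 607205) + (545 + 593*S(-22))) = (3465232 - 4228506)*((9837 + 607205) + (545 + 593*(-2 + (22/3)/(-22)))) = -763274*(617042 + (545 + 593*(-2 + (22/3)*(-1/22)))) = -763274*(617042 + (545 + 593*(-2 - ⅓))) = -763274*(617042 + (545 + 593*(-7/3))) = -763274*(617042 + (545 - 4151/3)) = -763274*(617042 - 2516/3) = -763274*1848610/3 = -1410995949140/3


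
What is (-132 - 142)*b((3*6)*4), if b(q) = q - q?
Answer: 0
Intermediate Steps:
b(q) = 0
(-132 - 142)*b((3*6)*4) = (-132 - 142)*0 = -274*0 = 0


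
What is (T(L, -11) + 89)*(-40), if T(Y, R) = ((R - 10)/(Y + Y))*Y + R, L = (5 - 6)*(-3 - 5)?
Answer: -2700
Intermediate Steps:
L = 8 (L = -1*(-8) = 8)
T(Y, R) = -5 + 3*R/2 (T(Y, R) = ((-10 + R)/((2*Y)))*Y + R = ((-10 + R)*(1/(2*Y)))*Y + R = ((-10 + R)/(2*Y))*Y + R = (-5 + R/2) + R = -5 + 3*R/2)
(T(L, -11) + 89)*(-40) = ((-5 + (3/2)*(-11)) + 89)*(-40) = ((-5 - 33/2) + 89)*(-40) = (-43/2 + 89)*(-40) = (135/2)*(-40) = -2700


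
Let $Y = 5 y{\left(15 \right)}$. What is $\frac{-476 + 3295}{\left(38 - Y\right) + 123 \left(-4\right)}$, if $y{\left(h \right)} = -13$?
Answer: $- \frac{2819}{389} \approx -7.2468$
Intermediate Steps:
$Y = -65$ ($Y = 5 \left(-13\right) = -65$)
$\frac{-476 + 3295}{\left(38 - Y\right) + 123 \left(-4\right)} = \frac{-476 + 3295}{\left(38 - -65\right) + 123 \left(-4\right)} = \frac{2819}{\left(38 + 65\right) - 492} = \frac{2819}{103 - 492} = \frac{2819}{-389} = 2819 \left(- \frac{1}{389}\right) = - \frac{2819}{389}$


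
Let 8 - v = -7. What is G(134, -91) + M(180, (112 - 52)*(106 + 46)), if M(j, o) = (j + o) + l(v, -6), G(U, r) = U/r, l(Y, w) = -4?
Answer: 845802/91 ≈ 9294.5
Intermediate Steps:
v = 15 (v = 8 - 1*(-7) = 8 + 7 = 15)
M(j, o) = -4 + j + o (M(j, o) = (j + o) - 4 = -4 + j + o)
G(134, -91) + M(180, (112 - 52)*(106 + 46)) = 134/(-91) + (-4 + 180 + (112 - 52)*(106 + 46)) = 134*(-1/91) + (-4 + 180 + 60*152) = -134/91 + (-4 + 180 + 9120) = -134/91 + 9296 = 845802/91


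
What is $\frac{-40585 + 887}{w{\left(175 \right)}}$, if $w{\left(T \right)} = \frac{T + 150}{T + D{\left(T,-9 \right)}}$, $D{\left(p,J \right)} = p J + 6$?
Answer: $\frac{55339012}{325} \approx 1.7027 \cdot 10^{5}$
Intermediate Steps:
$D{\left(p,J \right)} = 6 + J p$ ($D{\left(p,J \right)} = J p + 6 = 6 + J p$)
$w{\left(T \right)} = \frac{150 + T}{6 - 8 T}$ ($w{\left(T \right)} = \frac{T + 150}{T - \left(-6 + 9 T\right)} = \frac{150 + T}{6 - 8 T}$)
$\frac{-40585 + 887}{w{\left(175 \right)}} = \frac{-40585 + 887}{\frac{1}{2} \frac{1}{-3 + 4 \cdot 175} \left(-150 - 175\right)} = - \frac{39698}{\frac{1}{2} \frac{1}{-3 + 700} \left(-150 - 175\right)} = - \frac{39698}{\frac{1}{2} \cdot \frac{1}{697} \left(-325\right)} = - \frac{39698}{- \frac{325}{1394}} = \left(-39698\right) \left(- \frac{1394}{325}\right) = \frac{55339012}{325}$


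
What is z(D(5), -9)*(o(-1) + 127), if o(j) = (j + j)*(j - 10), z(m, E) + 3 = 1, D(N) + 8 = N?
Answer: -298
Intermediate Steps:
D(N) = -8 + N
z(m, E) = -2 (z(m, E) = -3 + 1 = -2)
o(j) = 2*j*(-10 + j) (o(j) = (2*j)*(-10 + j) = 2*j*(-10 + j))
z(D(5), -9)*(o(-1) + 127) = -2*(2*(-1)*(-10 - 1) + 127) = -2*(2*(-1)*(-11) + 127) = -2*(22 + 127) = -2*149 = -298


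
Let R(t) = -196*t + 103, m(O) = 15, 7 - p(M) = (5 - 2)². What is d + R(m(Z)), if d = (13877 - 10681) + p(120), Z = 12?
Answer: 357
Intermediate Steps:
p(M) = -2 (p(M) = 7 - (5 - 2)² = 7 - 1*3² = 7 - 1*9 = 7 - 9 = -2)
R(t) = 103 - 196*t
d = 3194 (d = (13877 - 10681) - 2 = 3196 - 2 = 3194)
d + R(m(Z)) = 3194 + (103 - 196*15) = 3194 + (103 - 2940) = 3194 - 2837 = 357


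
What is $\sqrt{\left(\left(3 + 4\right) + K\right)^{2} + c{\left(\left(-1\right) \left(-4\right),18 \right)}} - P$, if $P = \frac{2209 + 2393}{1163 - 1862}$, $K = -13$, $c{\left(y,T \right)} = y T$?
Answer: $\frac{1534}{233} + 6 \sqrt{3} \approx 16.976$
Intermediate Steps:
$c{\left(y,T \right)} = T y$
$P = - \frac{1534}{233}$ ($P = \frac{4602}{-699} = 4602 \left(- \frac{1}{699}\right) = - \frac{1534}{233} \approx -6.5837$)
$\sqrt{\left(\left(3 + 4\right) + K\right)^{2} + c{\left(\left(-1\right) \left(-4\right),18 \right)}} - P = \sqrt{\left(\left(3 + 4\right) - 13\right)^{2} + 18 \left(\left(-1\right) \left(-4\right)\right)} - - \frac{1534}{233} = \sqrt{\left(7 - 13\right)^{2} + 18 \cdot 4} + \frac{1534}{233} = \sqrt{\left(-6\right)^{2} + 72} + \frac{1534}{233} = \sqrt{36 + 72} + \frac{1534}{233} = \sqrt{108} + \frac{1534}{233} = 6 \sqrt{3} + \frac{1534}{233} = \frac{1534}{233} + 6 \sqrt{3}$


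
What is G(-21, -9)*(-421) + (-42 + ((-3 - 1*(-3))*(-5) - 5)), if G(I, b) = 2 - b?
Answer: -4678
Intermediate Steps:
G(-21, -9)*(-421) + (-42 + ((-3 - 1*(-3))*(-5) - 5)) = (2 - 1*(-9))*(-421) + (-42 + ((-3 - 1*(-3))*(-5) - 5)) = (2 + 9)*(-421) + (-42 + ((-3 + 3)*(-5) - 5)) = 11*(-421) + (-42 + (0*(-5) - 5)) = -4631 + (-42 + (0 - 5)) = -4631 + (-42 - 5) = -4631 - 47 = -4678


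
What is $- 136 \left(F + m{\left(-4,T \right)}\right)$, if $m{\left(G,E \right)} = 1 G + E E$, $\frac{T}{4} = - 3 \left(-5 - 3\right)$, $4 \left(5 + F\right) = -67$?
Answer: $-1249874$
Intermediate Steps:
$F = - \frac{87}{4}$ ($F = -5 + \frac{1}{4} \left(-67\right) = -5 - \frac{67}{4} = - \frac{87}{4} \approx -21.75$)
$T = 96$ ($T = 4 \left(- 3 \left(-5 - 3\right)\right) = 4 \left(\left(-3\right) \left(-8\right)\right) = 4 \cdot 24 = 96$)
$m{\left(G,E \right)} = G + E^{2}$
$- 136 \left(F + m{\left(-4,T \right)}\right) = - 136 \left(- \frac{87}{4} - \left(4 - 96^{2}\right)\right) = - 136 \left(- \frac{87}{4} + \left(-4 + 9216\right)\right) = - 136 \left(- \frac{87}{4} + 9212\right) = \left(-136\right) \frac{36761}{4} = -1249874$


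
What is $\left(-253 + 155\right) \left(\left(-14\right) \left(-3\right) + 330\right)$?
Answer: $-36456$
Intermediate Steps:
$\left(-253 + 155\right) \left(\left(-14\right) \left(-3\right) + 330\right) = - 98 \left(42 + 330\right) = \left(-98\right) 372 = -36456$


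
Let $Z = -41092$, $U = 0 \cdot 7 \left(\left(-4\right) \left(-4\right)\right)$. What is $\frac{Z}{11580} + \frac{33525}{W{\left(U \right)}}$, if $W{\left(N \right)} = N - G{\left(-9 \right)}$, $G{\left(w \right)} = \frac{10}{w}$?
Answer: $\frac{174678229}{5790} \approx 30169.0$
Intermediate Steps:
$U = 0$ ($U = 0 \cdot 16 = 0$)
$W{\left(N \right)} = \frac{10}{9} + N$ ($W{\left(N \right)} = N - \frac{10}{-9} = N - 10 \left(- \frac{1}{9}\right) = N - - \frac{10}{9} = N + \frac{10}{9} = \frac{10}{9} + N$)
$\frac{Z}{11580} + \frac{33525}{W{\left(U \right)}} = - \frac{41092}{11580} + \frac{33525}{\frac{10}{9} + 0} = \left(-41092\right) \frac{1}{11580} + \frac{33525}{\frac{10}{9}} = - \frac{10273}{2895} + 33525 \cdot \frac{9}{10} = - \frac{10273}{2895} + \frac{60345}{2} = \frac{174678229}{5790}$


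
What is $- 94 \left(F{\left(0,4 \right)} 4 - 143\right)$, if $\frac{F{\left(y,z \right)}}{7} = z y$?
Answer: $13442$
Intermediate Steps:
$F{\left(y,z \right)} = 7 y z$ ($F{\left(y,z \right)} = 7 z y = 7 y z$)
$- 94 \left(F{\left(0,4 \right)} 4 - 143\right) = - 94 \left(7 \cdot 0 \cdot 4 \cdot 4 - 143\right) = - 94 \left(0 \cdot 4 - 143\right) = - 94 \left(0 - 143\right) = \left(-94\right) \left(-143\right) = 13442$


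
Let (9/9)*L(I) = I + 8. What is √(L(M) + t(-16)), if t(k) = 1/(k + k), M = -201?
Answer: I*√12354/8 ≈ 13.894*I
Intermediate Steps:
t(k) = 1/(2*k)
L(I) = 8 + I (L(I) = I + 8 = 8 + I)
√(L(M) + t(-16)) = √((8 - 201) + (½)/(-16)) = √(-193 + (½)*(-1/16)) = √(-193 - 1/32) = √(-6177/32) = I*√12354/8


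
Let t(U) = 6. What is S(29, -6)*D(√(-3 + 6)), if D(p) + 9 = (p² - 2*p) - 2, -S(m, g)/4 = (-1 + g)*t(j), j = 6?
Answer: -1344 - 336*√3 ≈ -1926.0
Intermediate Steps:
S(m, g) = 24 - 24*g (S(m, g) = -4*(-1 + g)*6 = -4*(-6 + 6*g) = 24 - 24*g)
D(p) = -11 + p² - 2*p (D(p) = -9 + ((p² - 2*p) - 2) = -9 + (-2 + p² - 2*p) = -11 + p² - 2*p)
S(29, -6)*D(√(-3 + 6)) = (24 - 24*(-6))*(-11 + (√(-3 + 6))² - 2*√(-3 + 6)) = (24 + 144)*(-11 + (√3)² - 2*√3) = 168*(-11 + 3 - 2*√3) = 168*(-8 - 2*√3) = -1344 - 336*√3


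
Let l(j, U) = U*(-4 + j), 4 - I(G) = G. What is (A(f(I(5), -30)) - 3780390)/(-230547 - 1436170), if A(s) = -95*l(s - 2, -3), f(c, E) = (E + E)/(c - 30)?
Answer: 117228000/51668227 ≈ 2.2689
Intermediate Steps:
I(G) = 4 - G
f(c, E) = 2*E/(-30 + c) (f(c, E) = (2*E)/(-30 + c) = 2*E/(-30 + c))
A(s) = -1710 + 285*s (A(s) = -(-285)*(-4 + (s - 2)) = -(-285)*(-4 + (-2 + s)) = -(-285)*(-6 + s) = -95*(18 - 3*s) = -1710 + 285*s)
(A(f(I(5), -30)) - 3780390)/(-230547 - 1436170) = ((-1710 + 285*(2*(-30)/(-30 + (4 - 1*5)))) - 3780390)/(-230547 - 1436170) = ((-1710 + 285*(2*(-30)/(-30 + (4 - 5)))) - 3780390)/(-1666717) = ((-1710 + 285*(2*(-30)/(-30 - 1))) - 3780390)*(-1/1666717) = ((-1710 + 285*(2*(-30)/(-31))) - 3780390)*(-1/1666717) = ((-1710 + 285*(2*(-30)*(-1/31))) - 3780390)*(-1/1666717) = ((-1710 + 285*(60/31)) - 3780390)*(-1/1666717) = ((-1710 + 17100/31) - 3780390)*(-1/1666717) = (-35910/31 - 3780390)*(-1/1666717) = -117228000/31*(-1/1666717) = 117228000/51668227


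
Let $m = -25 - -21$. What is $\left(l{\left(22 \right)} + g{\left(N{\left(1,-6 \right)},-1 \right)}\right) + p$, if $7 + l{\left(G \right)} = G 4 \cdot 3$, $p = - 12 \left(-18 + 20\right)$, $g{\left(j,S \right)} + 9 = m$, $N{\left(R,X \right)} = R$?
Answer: $220$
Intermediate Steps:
$m = -4$ ($m = -25 + 21 = -4$)
$g{\left(j,S \right)} = -13$ ($g{\left(j,S \right)} = -9 - 4 = -13$)
$p = -24$ ($p = \left(-12\right) 2 = -24$)
$l{\left(G \right)} = -7 + 12 G$ ($l{\left(G \right)} = -7 + G 4 \cdot 3 = -7 + 4 G 3 = -7 + 12 G$)
$\left(l{\left(22 \right)} + g{\left(N{\left(1,-6 \right)},-1 \right)}\right) + p = \left(\left(-7 + 12 \cdot 22\right) - 13\right) - 24 = \left(\left(-7 + 264\right) - 13\right) - 24 = \left(257 - 13\right) - 24 = 244 - 24 = 220$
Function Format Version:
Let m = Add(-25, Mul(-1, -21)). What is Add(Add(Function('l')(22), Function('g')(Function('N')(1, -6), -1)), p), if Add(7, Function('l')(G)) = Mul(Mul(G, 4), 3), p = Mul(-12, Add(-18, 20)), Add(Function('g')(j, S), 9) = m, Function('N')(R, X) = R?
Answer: 220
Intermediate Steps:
m = -4 (m = Add(-25, 21) = -4)
Function('g')(j, S) = -13 (Function('g')(j, S) = Add(-9, -4) = -13)
p = -24 (p = Mul(-12, 2) = -24)
Function('l')(G) = Add(-7, Mul(12, G)) (Function('l')(G) = Add(-7, Mul(Mul(G, 4), 3)) = Add(-7, Mul(Mul(4, G), 3)) = Add(-7, Mul(12, G)))
Add(Add(Function('l')(22), Function('g')(Function('N')(1, -6), -1)), p) = Add(Add(Add(-7, Mul(12, 22)), -13), -24) = Add(Add(Add(-7, 264), -13), -24) = Add(Add(257, -13), -24) = Add(244, -24) = 220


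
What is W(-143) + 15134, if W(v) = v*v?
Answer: 35583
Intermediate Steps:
W(v) = v²
W(-143) + 15134 = (-143)² + 15134 = 20449 + 15134 = 35583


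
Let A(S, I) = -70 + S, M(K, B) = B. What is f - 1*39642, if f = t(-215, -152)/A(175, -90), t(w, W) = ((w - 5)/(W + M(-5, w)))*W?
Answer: -305527582/7707 ≈ -39643.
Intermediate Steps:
t(w, W) = W*(-5 + w)/(W + w) (t(w, W) = ((w - 5)/(W + w))*W = ((-5 + w)/(W + w))*W = W*(-5 + w)/(W + w))
f = -6688/7707 (f = (-152*(-5 - 215)/(-152 - 215))/(-70 + 175) = -152*(-220)/(-367)/105 = -152*(-1/367)*(-220)*(1/105) = -33440/367*1/105 = -6688/7707 ≈ -0.86778)
f - 1*39642 = -6688/7707 - 1*39642 = -6688/7707 - 39642 = -305527582/7707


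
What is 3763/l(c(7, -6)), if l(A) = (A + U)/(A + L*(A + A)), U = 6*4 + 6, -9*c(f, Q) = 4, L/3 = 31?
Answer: -1407362/133 ≈ -10582.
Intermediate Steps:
L = 93 (L = 3*31 = 93)
c(f, Q) = -4/9 (c(f, Q) = -⅑*4 = -4/9)
U = 30 (U = 24 + 6 = 30)
l(A) = (30 + A)/(187*A) (l(A) = (A + 30)/(A + 93*(A + A)) = (30 + A)/(A + 93*(2*A)) = (30 + A)/(A + 186*A) = (30 + A)/((187*A)) = (30 + A)*(1/(187*A)) = (30 + A)/(187*A))
3763/l(c(7, -6)) = 3763/(((30 - 4/9)/(187*(-4/9)))) = 3763/(((1/187)*(-9/4)*(266/9))) = 3763/(-133/374) = 3763*(-374/133) = -1407362/133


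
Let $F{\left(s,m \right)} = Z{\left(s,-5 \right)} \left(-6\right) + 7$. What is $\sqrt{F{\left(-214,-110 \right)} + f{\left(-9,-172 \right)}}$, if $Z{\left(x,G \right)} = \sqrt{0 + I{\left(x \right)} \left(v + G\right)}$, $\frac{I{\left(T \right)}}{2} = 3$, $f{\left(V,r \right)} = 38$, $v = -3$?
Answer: $\sqrt{45 - 24 i \sqrt{3}} \approx 7.2891 - 2.8515 i$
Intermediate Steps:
$I{\left(T \right)} = 6$ ($I{\left(T \right)} = 2 \cdot 3 = 6$)
$Z{\left(x,G \right)} = \sqrt{-18 + 6 G}$ ($Z{\left(x,G \right)} = \sqrt{0 + 6 \left(-3 + G\right)} = \sqrt{0 + \left(-18 + 6 G\right)} = \sqrt{-18 + 6 G}$)
$F{\left(s,m \right)} = 7 - 24 i \sqrt{3}$ ($F{\left(s,m \right)} = \sqrt{-18 + 6 \left(-5\right)} \left(-6\right) + 7 = \sqrt{-18 - 30} \left(-6\right) + 7 = \sqrt{-48} \left(-6\right) + 7 = 4 i \sqrt{3} \left(-6\right) + 7 = - 24 i \sqrt{3} + 7 = 7 - 24 i \sqrt{3}$)
$\sqrt{F{\left(-214,-110 \right)} + f{\left(-9,-172 \right)}} = \sqrt{\left(7 - 24 i \sqrt{3}\right) + 38} = \sqrt{45 - 24 i \sqrt{3}}$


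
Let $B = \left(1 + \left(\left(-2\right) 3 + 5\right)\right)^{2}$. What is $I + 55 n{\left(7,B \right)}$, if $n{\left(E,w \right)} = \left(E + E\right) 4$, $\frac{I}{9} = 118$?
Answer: $4142$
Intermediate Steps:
$I = 1062$ ($I = 9 \cdot 118 = 1062$)
$B = 0$ ($B = \left(1 + \left(-6 + 5\right)\right)^{2} = \left(1 - 1\right)^{2} = 0^{2} = 0$)
$n{\left(E,w \right)} = 8 E$ ($n{\left(E,w \right)} = 2 E 4 = 8 E$)
$I + 55 n{\left(7,B \right)} = 1062 + 55 \cdot 8 \cdot 7 = 1062 + 55 \cdot 56 = 1062 + 3080 = 4142$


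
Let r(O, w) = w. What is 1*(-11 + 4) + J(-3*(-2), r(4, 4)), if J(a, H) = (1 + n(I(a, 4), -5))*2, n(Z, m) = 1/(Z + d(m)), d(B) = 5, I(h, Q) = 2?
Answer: -33/7 ≈ -4.7143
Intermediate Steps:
n(Z, m) = 1/(5 + Z) (n(Z, m) = 1/(Z + 5) = 1/(5 + Z))
J(a, H) = 16/7 (J(a, H) = (1 + 1/(5 + 2))*2 = (1 + 1/7)*2 = (1 + ⅐)*2 = (8/7)*2 = 16/7)
1*(-11 + 4) + J(-3*(-2), r(4, 4)) = 1*(-11 + 4) + 16/7 = 1*(-7) + 16/7 = -7 + 16/7 = -33/7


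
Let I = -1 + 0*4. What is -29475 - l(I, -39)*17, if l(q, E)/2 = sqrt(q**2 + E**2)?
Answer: -29475 - 34*sqrt(1522) ≈ -30801.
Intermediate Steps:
I = -1 (I = -1 + 0 = -1)
l(q, E) = 2*sqrt(E**2 + q**2) (l(q, E) = 2*sqrt(q**2 + E**2) = 2*sqrt(E**2 + q**2))
-29475 - l(I, -39)*17 = -29475 - 2*sqrt((-39)**2 + (-1)**2)*17 = -29475 - 2*sqrt(1521 + 1)*17 = -29475 - 2*sqrt(1522)*17 = -29475 - 34*sqrt(1522)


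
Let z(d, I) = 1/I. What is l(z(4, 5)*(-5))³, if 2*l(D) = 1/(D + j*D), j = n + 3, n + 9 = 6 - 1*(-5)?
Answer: -1/1728 ≈ -0.00057870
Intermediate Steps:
n = 2 (n = -9 + (6 - 1*(-5)) = -9 + (6 + 5) = -9 + 11 = 2)
j = 5 (j = 2 + 3 = 5)
l(D) = 1/(12*D) (l(D) = 1/(2*(D + 5*D)) = 1/(2*((6*D))) = (1/(6*D))/2 = 1/(12*D))
l(z(4, 5)*(-5))³ = (1/(12*((-5/5))))³ = (1/(12*(((⅕)*(-5)))))³ = ((1/12)/(-1))³ = ((1/12)*(-1))³ = (-1/12)³ = -1/1728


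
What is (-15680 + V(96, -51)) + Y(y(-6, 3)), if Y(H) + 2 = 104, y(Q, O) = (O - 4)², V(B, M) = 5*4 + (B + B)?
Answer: -15366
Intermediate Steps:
V(B, M) = 20 + 2*B
y(Q, O) = (-4 + O)²
Y(H) = 102 (Y(H) = -2 + 104 = 102)
(-15680 + V(96, -51)) + Y(y(-6, 3)) = (-15680 + (20 + 2*96)) + 102 = (-15680 + (20 + 192)) + 102 = (-15680 + 212) + 102 = -15468 + 102 = -15366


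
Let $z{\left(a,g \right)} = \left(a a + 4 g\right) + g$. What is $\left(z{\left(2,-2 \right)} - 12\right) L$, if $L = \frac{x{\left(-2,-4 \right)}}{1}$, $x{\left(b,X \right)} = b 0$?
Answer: $0$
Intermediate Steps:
$x{\left(b,X \right)} = 0$
$z{\left(a,g \right)} = a^{2} + 5 g$ ($z{\left(a,g \right)} = \left(a^{2} + 4 g\right) + g = a^{2} + 5 g$)
$L = 0$ ($L = \frac{0}{1} = 0 \cdot 1 = 0$)
$\left(z{\left(2,-2 \right)} - 12\right) L = \left(\left(2^{2} + 5 \left(-2\right)\right) - 12\right) 0 = \left(\left(4 - 10\right) - 12\right) 0 = \left(-6 - 12\right) 0 = \left(-18\right) 0 = 0$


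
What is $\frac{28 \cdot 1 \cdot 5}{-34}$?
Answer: $- \frac{70}{17} \approx -4.1176$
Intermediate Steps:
$\frac{28 \cdot 1 \cdot 5}{-34} = 28 \cdot 5 \left(- \frac{1}{34}\right) = 140 \left(- \frac{1}{34}\right) = - \frac{70}{17}$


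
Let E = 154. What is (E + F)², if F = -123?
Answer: 961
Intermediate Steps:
(E + F)² = (154 - 123)² = 31² = 961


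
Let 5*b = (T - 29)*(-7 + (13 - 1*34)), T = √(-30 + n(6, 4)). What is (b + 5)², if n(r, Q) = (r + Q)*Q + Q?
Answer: 142309/5 - 46872*√14/25 ≈ 21447.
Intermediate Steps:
n(r, Q) = Q + Q*(Q + r) (n(r, Q) = (Q + r)*Q + Q = Q*(Q + r) + Q = Q + Q*(Q + r))
T = √14 (T = √(-30 + 4*(1 + 4 + 6)) = √(-30 + 4*11) = √(-30 + 44) = √14 ≈ 3.7417)
b = 812/5 - 28*√14/5 (b = ((√14 - 29)*(-7 + (13 - 1*34)))/5 = ((-29 + √14)*(-7 + (13 - 34)))/5 = ((-29 + √14)*(-7 - 21))/5 = ((-29 + √14)*(-28))/5 = (812 - 28*√14)/5 = 812/5 - 28*√14/5 ≈ 141.45)
(b + 5)² = ((812/5 - 28*√14/5) + 5)² = (837/5 - 28*√14/5)²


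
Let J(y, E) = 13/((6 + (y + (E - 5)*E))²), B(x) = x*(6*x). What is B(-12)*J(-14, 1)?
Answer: 78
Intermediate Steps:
B(x) = 6*x²
J(y, E) = 13/(6 + y + E*(-5 + E))² (J(y, E) = 13/((6 + (y + (-5 + E)*E))²) = 13/((6 + (y + E*(-5 + E)))²) = 13/((6 + y + E*(-5 + E))²) = 13/(6 + y + E*(-5 + E))²)
B(-12)*J(-14, 1) = (6*(-12)²)*(13/(6 - 14 + 1² - 5*1)²) = (6*144)*(13/(6 - 14 + 1 - 5)²) = 864*(13/(-12)²) = 864*(13*(1/144)) = 864*(13/144) = 78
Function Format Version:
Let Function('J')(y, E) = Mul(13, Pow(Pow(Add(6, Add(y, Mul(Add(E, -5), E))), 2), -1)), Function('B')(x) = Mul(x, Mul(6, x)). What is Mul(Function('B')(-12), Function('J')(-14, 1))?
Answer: 78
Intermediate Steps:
Function('B')(x) = Mul(6, Pow(x, 2))
Function('J')(y, E) = Mul(13, Pow(Add(6, y, Mul(E, Add(-5, E))), -2)) (Function('J')(y, E) = Mul(13, Pow(Pow(Add(6, Add(y, Mul(Add(-5, E), E))), 2), -1)) = Mul(13, Pow(Pow(Add(6, Add(y, Mul(E, Add(-5, E)))), 2), -1)) = Mul(13, Pow(Pow(Add(6, y, Mul(E, Add(-5, E))), 2), -1)) = Mul(13, Pow(Add(6, y, Mul(E, Add(-5, E))), -2)))
Mul(Function('B')(-12), Function('J')(-14, 1)) = Mul(Mul(6, Pow(-12, 2)), Mul(13, Pow(Add(6, -14, Pow(1, 2), Mul(-5, 1)), -2))) = Mul(Mul(6, 144), Mul(13, Pow(Add(6, -14, 1, -5), -2))) = Mul(864, Mul(13, Pow(-12, -2))) = Mul(864, Mul(13, Rational(1, 144))) = Mul(864, Rational(13, 144)) = 78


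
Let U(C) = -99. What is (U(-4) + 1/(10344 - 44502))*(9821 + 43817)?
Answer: -90692283617/17079 ≈ -5.3102e+6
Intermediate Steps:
(U(-4) + 1/(10344 - 44502))*(9821 + 43817) = (-99 + 1/(10344 - 44502))*(9821 + 43817) = (-99 + 1/(-34158))*53638 = (-99 - 1/34158)*53638 = -3381643/34158*53638 = -90692283617/17079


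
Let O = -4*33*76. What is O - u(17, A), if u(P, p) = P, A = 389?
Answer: -10049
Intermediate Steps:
O = -10032 (O = -132*76 = -10032)
O - u(17, A) = -10032 - 1*17 = -10032 - 17 = -10049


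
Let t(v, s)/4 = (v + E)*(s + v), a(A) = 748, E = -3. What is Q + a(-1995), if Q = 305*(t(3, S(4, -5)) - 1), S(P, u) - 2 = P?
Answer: 443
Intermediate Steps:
S(P, u) = 2 + P
t(v, s) = 4*(-3 + v)*(s + v) (t(v, s) = 4*((v - 3)*(s + v)) = 4*((-3 + v)*(s + v)) = 4*(-3 + v)*(s + v))
Q = -305 (Q = 305*((-12*(2 + 4) - 12*3 + 4*3² + 4*(2 + 4)*3) - 1) = 305*((-12*6 - 36 + 4*9 + 4*6*3) - 1) = 305*((-72 - 36 + 36 + 72) - 1) = 305*(0 - 1) = 305*(-1) = -305)
Q + a(-1995) = -305 + 748 = 443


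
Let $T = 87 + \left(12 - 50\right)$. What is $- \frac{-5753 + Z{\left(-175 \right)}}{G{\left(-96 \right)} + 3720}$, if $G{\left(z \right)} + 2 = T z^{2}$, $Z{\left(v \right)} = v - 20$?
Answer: $\frac{2974}{227651} \approx 0.013064$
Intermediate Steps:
$Z{\left(v \right)} = -20 + v$ ($Z{\left(v \right)} = v - 20 = -20 + v$)
$T = 49$ ($T = 87 + \left(12 - 50\right) = 87 - 38 = 49$)
$G{\left(z \right)} = -2 + 49 z^{2}$
$- \frac{-5753 + Z{\left(-175 \right)}}{G{\left(-96 \right)} + 3720} = - \frac{-5753 - 195}{\left(-2 + 49 \left(-96\right)^{2}\right) + 3720} = - \frac{-5753 - 195}{\left(-2 + 49 \cdot 9216\right) + 3720} = - \frac{-5948}{\left(-2 + 451584\right) + 3720} = - \frac{-5948}{451582 + 3720} = - \frac{-5948}{455302} = \left(-1\right) \left(- \frac{2974}{227651}\right) = \frac{2974}{227651}$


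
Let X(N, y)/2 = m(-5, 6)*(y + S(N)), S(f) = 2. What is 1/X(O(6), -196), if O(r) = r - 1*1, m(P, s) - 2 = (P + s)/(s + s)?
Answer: -3/2425 ≈ -0.0012371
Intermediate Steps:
m(P, s) = 2 + (P + s)/(2*s) (m(P, s) = 2 + (P + s)/(s + s) = 2 + (P + s)/((2*s)) = 2 + (P + s)*(1/(2*s)) = 2 + (P + s)/(2*s))
O(r) = -1 + r (O(r) = r - 1 = -1 + r)
X(N, y) = 25/3 + 25*y/6 (X(N, y) = 2*(((½)*(-5 + 5*6)/6)*(y + 2)) = 2*(((½)*(⅙)*(-5 + 30))*(2 + y)) = 2*(((½)*(⅙)*25)*(2 + y)) = 2*(25*(2 + y)/12) = 2*(25/6 + 25*y/12) = 25/3 + 25*y/6)
1/X(O(6), -196) = 1/(25/3 + (25/6)*(-196)) = 1/(25/3 - 2450/3) = 1/(-2425/3) = -3/2425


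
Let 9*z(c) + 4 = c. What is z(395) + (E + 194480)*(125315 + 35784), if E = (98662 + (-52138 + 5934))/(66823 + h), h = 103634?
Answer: 2288793090238025/73053 ≈ 3.1331e+10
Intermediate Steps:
z(c) = -4/9 + c/9
E = 2498/8117 (E = (98662 + (-52138 + 5934))/(66823 + 103634) = (98662 - 46204)/170457 = 52458*(1/170457) = 2498/8117 ≈ 0.30775)
z(395) + (E + 194480)*(125315 + 35784) = (-4/9 + (1/9)*395) + (2498/8117 + 194480)*(125315 + 35784) = (-4/9 + 395/9) + (1578596658/8117)*161099 = 391/9 + 254310343007142/8117 = 2288793090238025/73053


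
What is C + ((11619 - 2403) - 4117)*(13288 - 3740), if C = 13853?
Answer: 48699105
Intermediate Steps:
C + ((11619 - 2403) - 4117)*(13288 - 3740) = 13853 + ((11619 - 2403) - 4117)*(13288 - 3740) = 13853 + (9216 - 4117)*9548 = 13853 + 5099*9548 = 13853 + 48685252 = 48699105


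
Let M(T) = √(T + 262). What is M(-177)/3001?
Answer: √85/3001 ≈ 0.0030722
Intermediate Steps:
M(T) = √(262 + T)
M(-177)/3001 = √(262 - 177)/3001 = √85*(1/3001) = √85/3001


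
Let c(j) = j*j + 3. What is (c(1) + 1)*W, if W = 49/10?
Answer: 49/2 ≈ 24.500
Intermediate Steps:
c(j) = 3 + j**2 (c(j) = j**2 + 3 = 3 + j**2)
W = 49/10 (W = 49*(1/10) = 49/10 ≈ 4.9000)
(c(1) + 1)*W = ((3 + 1**2) + 1)*(49/10) = ((3 + 1) + 1)*(49/10) = (4 + 1)*(49/10) = 5*(49/10) = 49/2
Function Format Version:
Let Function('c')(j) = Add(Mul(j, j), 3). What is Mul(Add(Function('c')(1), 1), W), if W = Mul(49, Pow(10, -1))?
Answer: Rational(49, 2) ≈ 24.500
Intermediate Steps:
Function('c')(j) = Add(3, Pow(j, 2)) (Function('c')(j) = Add(Pow(j, 2), 3) = Add(3, Pow(j, 2)))
W = Rational(49, 10) (W = Mul(49, Rational(1, 10)) = Rational(49, 10) ≈ 4.9000)
Mul(Add(Function('c')(1), 1), W) = Mul(Add(Add(3, Pow(1, 2)), 1), Rational(49, 10)) = Mul(Add(Add(3, 1), 1), Rational(49, 10)) = Mul(Add(4, 1), Rational(49, 10)) = Mul(5, Rational(49, 10)) = Rational(49, 2)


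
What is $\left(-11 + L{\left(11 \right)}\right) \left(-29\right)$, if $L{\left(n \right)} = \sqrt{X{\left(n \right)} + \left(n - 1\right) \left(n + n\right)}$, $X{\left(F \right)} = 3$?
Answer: $319 - 29 \sqrt{223} \approx -114.06$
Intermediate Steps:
$L{\left(n \right)} = \sqrt{3 + 2 n \left(-1 + n\right)}$ ($L{\left(n \right)} = \sqrt{3 + \left(n - 1\right) \left(n + n\right)} = \sqrt{3 + \left(-1 + n\right) 2 n} = \sqrt{3 + 2 n \left(-1 + n\right)}$)
$\left(-11 + L{\left(11 \right)}\right) \left(-29\right) = \left(-11 + \sqrt{3 - 22 + 2 \cdot 11^{2}}\right) \left(-29\right) = \left(-11 + \sqrt{3 - 22 + 2 \cdot 121}\right) \left(-29\right) = \left(-11 + \sqrt{3 - 22 + 242}\right) \left(-29\right) = \left(-11 + \sqrt{223}\right) \left(-29\right) = 319 - 29 \sqrt{223}$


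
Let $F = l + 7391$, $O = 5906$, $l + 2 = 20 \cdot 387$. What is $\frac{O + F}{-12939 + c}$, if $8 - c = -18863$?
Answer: $\frac{21035}{5932} \approx 3.546$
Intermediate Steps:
$l = 7738$ ($l = -2 + 20 \cdot 387 = -2 + 7740 = 7738$)
$c = 18871$ ($c = 8 - -18863 = 8 + 18863 = 18871$)
$F = 15129$ ($F = 7738 + 7391 = 15129$)
$\frac{O + F}{-12939 + c} = \frac{5906 + 15129}{-12939 + 18871} = \frac{21035}{5932}$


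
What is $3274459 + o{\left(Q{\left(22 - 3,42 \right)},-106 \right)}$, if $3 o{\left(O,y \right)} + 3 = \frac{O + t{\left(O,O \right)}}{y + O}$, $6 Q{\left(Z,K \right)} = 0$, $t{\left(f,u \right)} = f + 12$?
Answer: $\frac{173546272}{53} \approx 3.2745 \cdot 10^{6}$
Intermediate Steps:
$t{\left(f,u \right)} = 12 + f$
$Q{\left(Z,K \right)} = 0$ ($Q{\left(Z,K \right)} = \frac{1}{6} \cdot 0 = 0$)
$o{\left(O,y \right)} = -1 + \frac{12 + 2 O}{3 \left(O + y\right)}$ ($o{\left(O,y \right)} = -1 + \frac{\left(O + \left(12 + O\right)\right) \frac{1}{y + O}}{3} = -1 + \frac{\left(12 + 2 O\right) \frac{1}{O + y}}{3} = -1 + \frac{\frac{1}{O + y} \left(12 + 2 O\right)}{3} = -1 + \frac{12 + 2 O}{3 \left(O + y\right)}$)
$3274459 + o{\left(Q{\left(22 - 3,42 \right)},-106 \right)} = 3274459 + \frac{4 - -106 - 0}{0 - 106} = 3274459 + \frac{4 + 106 + 0}{-106} = 3274459 - \frac{55}{53} = \frac{173546272}{53}$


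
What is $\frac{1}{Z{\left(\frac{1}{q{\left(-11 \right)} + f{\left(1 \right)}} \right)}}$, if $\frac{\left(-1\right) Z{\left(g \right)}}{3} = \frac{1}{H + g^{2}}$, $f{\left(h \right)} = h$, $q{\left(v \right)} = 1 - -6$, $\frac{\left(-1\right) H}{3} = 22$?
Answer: $\frac{4223}{192} \approx 21.995$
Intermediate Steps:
$H = -66$ ($H = \left(-3\right) 22 = -66$)
$q{\left(v \right)} = 7$ ($q{\left(v \right)} = 1 + 6 = 7$)
$Z{\left(g \right)} = - \frac{3}{-66 + g^{2}}$
$\frac{1}{Z{\left(\frac{1}{q{\left(-11 \right)} + f{\left(1 \right)}} \right)}} = \frac{1}{\left(-3\right) \frac{1}{-66 + \left(\frac{1}{7 + 1}\right)^{2}}} = \frac{1}{\left(-3\right) \frac{1}{-66 + \left(\frac{1}{8}\right)^{2}}} = \frac{1}{\left(-3\right) \frac{1}{-66 + \frac{1}{64}}} = \frac{1}{\left(-3\right) \frac{1}{- \frac{4223}{64}}} = \frac{1}{\left(-3\right) \left(- \frac{64}{4223}\right)} = \frac{1}{\frac{192}{4223}} = \frac{4223}{192}$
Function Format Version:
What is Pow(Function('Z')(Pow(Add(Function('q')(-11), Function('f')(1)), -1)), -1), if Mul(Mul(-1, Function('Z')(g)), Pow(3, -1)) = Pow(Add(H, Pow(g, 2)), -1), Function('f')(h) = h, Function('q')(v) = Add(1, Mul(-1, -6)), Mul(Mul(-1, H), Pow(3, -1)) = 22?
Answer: Rational(4223, 192) ≈ 21.995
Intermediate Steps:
H = -66 (H = Mul(-3, 22) = -66)
Function('q')(v) = 7 (Function('q')(v) = Add(1, 6) = 7)
Function('Z')(g) = Mul(-3, Pow(Add(-66, Pow(g, 2)), -1))
Pow(Function('Z')(Pow(Add(Function('q')(-11), Function('f')(1)), -1)), -1) = Pow(Mul(-3, Pow(Add(-66, Pow(Pow(Add(7, 1), -1), 2)), -1)), -1) = Pow(Mul(-3, Pow(Add(-66, Pow(Pow(8, -1), 2)), -1)), -1) = Pow(Mul(-3, Pow(Add(-66, Pow(Rational(1, 8), 2)), -1)), -1) = Pow(Mul(-3, Pow(Add(-66, Rational(1, 64)), -1)), -1) = Pow(Mul(-3, Pow(Rational(-4223, 64), -1)), -1) = Pow(Mul(-3, Rational(-64, 4223)), -1) = Pow(Rational(192, 4223), -1) = Rational(4223, 192)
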